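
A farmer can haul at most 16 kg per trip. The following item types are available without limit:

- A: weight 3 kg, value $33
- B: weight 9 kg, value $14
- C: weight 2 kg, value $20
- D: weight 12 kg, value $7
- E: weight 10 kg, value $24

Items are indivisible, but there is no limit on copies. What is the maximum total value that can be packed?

Best value-per-unit is A at 33/3; filling with it alone gives 5×33 = 165.
Optimal mix: 4×A + 2×C → weight 16, value 172.

$172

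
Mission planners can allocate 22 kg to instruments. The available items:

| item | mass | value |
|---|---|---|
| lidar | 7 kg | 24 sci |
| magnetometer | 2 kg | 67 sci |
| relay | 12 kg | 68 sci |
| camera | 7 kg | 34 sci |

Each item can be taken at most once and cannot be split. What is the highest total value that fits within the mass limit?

169 sci

Check high-value combinations within 22 kg:
- magnetometer+relay+camera: mass 2+12+7=21, value 67+68+34=169
- lidar+magnetometer+relay: mass 7+2+12=21, value 24+67+68=159
- magnetometer+relay: mass 2+12=14, value 67+68=135
- lidar+magnetometer+camera: mass 7+2+7=16, value 24+67+34=125
Best: 169 sci.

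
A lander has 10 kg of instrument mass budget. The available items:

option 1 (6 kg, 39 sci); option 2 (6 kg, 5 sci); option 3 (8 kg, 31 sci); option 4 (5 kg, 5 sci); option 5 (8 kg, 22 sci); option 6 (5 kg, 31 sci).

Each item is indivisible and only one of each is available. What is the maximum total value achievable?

Check high-value combinations within 10 kg:
- option 1: mass 6, value 39
- option 4+option 6: mass 5+5=10, value 5+31=36
- option 6: mass 5, value 31
- option 3: mass 8, value 31
- option 5: mass 8, value 22
Best: 39 sci.

39 sci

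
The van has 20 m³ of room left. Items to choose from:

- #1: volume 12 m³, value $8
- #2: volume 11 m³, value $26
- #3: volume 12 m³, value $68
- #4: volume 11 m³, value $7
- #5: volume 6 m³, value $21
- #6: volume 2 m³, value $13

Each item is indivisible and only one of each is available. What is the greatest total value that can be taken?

$102

Check high-value combinations within 20 m³:
- #3+#5+#6: volume 12+6+2=20, value 68+21+13=102
- #3+#5: volume 12+6=18, value 68+21=89
- #3+#6: volume 12+2=14, value 68+13=81
- #3: volume 12, value 68
Best: $102.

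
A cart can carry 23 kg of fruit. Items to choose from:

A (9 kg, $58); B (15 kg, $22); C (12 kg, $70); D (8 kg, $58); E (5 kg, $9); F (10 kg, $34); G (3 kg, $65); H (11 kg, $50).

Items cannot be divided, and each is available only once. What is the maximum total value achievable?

This is a 0/1 knapsack; check combinations near the capacity.
- C+D+G: weight 12+8+3=23, value 70+58+65=193
- A+D+G: weight 9+8+3=20, value 58+58+65=181
- D+G+H: weight 8+3+11=22, value 58+65+50=173
- A+G+H: weight 9+3+11=23, value 58+65+50=173
Best: $193.

$193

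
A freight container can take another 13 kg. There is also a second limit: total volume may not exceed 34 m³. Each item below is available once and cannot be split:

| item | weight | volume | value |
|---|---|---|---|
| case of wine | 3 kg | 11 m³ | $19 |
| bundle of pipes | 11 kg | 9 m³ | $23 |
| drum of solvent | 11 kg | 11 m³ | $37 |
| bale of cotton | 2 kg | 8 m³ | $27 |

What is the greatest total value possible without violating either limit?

Feasible sets respecting both limits:
- drum of solvent+bale of cotton: weight 13, volume 19, value 64
- bundle of pipes+bale of cotton: weight 13, volume 17, value 50
- case of wine+bale of cotton: weight 5, volume 19, value 46
Best: $64.

$64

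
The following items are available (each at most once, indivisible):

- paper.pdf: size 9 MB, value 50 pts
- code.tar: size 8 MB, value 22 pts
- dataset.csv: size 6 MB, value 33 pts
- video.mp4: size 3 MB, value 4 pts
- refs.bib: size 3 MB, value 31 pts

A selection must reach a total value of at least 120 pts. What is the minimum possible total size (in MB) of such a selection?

Subsets with value ≥ 120, sorted by total size:
- paper.pdf+code.tar+dataset.csv+refs.bib: size 26, value 136
- paper.pdf+code.tar+dataset.csv+video.mp4+refs.bib: size 29, value 140
Minimum size: 26 MB.

26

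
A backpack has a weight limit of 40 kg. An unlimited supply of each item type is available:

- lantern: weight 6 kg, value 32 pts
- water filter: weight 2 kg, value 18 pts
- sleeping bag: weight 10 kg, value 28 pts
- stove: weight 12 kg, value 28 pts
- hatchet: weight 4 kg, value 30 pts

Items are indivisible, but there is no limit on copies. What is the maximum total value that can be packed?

Best value-per-unit is water filter at 18/2, and filling with it alone uses weight 20×2=40. No mix of the others beats 20×18 = 360.

360 pts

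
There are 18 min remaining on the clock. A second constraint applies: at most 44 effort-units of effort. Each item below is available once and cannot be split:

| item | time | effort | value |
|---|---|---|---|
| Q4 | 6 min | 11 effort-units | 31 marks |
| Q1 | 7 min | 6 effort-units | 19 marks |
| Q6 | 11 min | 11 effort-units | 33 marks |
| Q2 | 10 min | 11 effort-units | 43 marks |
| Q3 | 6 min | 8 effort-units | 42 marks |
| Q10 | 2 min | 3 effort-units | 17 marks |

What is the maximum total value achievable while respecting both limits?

Feasible sets respecting both limits:
- Q2+Q3+Q10: time 18, effort 22, value 102
- Q4+Q2+Q10: time 18, effort 25, value 91
- Q4+Q3+Q10: time 14, effort 22, value 90
Best: 102 marks.

102 marks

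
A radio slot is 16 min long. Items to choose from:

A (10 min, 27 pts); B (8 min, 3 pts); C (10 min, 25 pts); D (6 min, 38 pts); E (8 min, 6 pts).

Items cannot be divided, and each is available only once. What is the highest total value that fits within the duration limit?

Check high-value combinations within 16 min:
- A+D: duration 10+6=16, value 27+38=65
- C+D: duration 10+6=16, value 25+38=63
- D+E: duration 6+8=14, value 38+6=44
- B+D: duration 8+6=14, value 3+38=41
Best: 65 pts.

65 pts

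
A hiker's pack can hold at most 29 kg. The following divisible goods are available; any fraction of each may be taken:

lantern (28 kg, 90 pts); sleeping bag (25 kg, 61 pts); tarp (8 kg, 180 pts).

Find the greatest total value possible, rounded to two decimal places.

247.50

Take in order of value per unit:
- tarp (180/8 per unit): all 8 → value 180, running total 180.00
- lantern (90/28 per unit): 21 of 28 → value 21×90/28 = 67.5000, running total 247.50
Total 247.50.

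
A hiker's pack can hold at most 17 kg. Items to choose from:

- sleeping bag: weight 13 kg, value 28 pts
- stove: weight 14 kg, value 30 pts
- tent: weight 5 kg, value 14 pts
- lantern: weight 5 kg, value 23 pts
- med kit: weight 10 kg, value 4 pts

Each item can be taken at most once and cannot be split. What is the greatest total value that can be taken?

Check high-value combinations within 17 kg:
- tent+lantern: weight 5+5=10, value 14+23=37
- stove: weight 14, value 30
- sleeping bag: weight 13, value 28
- lantern+med kit: weight 5+10=15, value 23+4=27
Best: 37 pts.

37 pts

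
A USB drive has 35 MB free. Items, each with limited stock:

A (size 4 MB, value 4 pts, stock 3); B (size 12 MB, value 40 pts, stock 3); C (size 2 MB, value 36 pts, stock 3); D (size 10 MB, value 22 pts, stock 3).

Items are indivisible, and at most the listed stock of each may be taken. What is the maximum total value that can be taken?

Top feasible selections:
- 1×A + 2×B + 3×C: size 34, value 192
- 2×B + 3×C: size 30, value 188
- 1×A + 1×B + 3×C + 1×D: size 32, value 174
- 1×B + 3×C + 1×D: size 28, value 170
Best: 192 pts.

192 pts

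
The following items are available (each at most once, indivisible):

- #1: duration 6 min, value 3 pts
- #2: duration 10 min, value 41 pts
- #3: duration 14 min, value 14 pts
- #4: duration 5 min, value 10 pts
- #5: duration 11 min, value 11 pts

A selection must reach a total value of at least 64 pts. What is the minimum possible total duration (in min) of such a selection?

29

Subsets with value ≥ 64, sorted by total duration:
- #2+#3+#4: duration 29, value 65
- #1+#2+#4+#5: duration 32, value 65
Minimum duration: 29 min.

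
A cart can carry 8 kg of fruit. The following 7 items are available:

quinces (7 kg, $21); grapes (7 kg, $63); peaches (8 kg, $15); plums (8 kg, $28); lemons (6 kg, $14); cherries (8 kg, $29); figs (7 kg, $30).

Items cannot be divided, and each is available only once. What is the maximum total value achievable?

$63

This is a 0/1 knapsack; check combinations near the capacity.
- grapes: weight 7, value 63
- figs: weight 7, value 30
- cherries: weight 8, value 29
- plums: weight 8, value 28
- quinces: weight 7, value 21
Best: $63.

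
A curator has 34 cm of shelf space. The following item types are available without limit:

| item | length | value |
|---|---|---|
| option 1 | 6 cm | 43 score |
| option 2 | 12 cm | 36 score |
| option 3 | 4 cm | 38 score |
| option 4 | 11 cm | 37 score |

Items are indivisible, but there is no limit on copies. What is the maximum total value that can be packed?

309 score

Best value-per-unit is option 3 at 38/4; filling with it alone gives 8×38 = 304.
Optimal mix: 1×option 1 + 7×option 3 → length 34, value 309.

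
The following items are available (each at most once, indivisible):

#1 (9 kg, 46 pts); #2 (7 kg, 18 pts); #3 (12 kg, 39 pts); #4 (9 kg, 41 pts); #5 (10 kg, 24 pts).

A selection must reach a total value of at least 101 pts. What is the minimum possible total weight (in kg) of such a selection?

25

Subsets with value ≥ 101, sorted by total weight:
- #1+#2+#4: weight 25, value 105
- #1+#4+#5: weight 28, value 111
- #1+#2+#3: weight 28, value 103
Minimum weight: 25 kg.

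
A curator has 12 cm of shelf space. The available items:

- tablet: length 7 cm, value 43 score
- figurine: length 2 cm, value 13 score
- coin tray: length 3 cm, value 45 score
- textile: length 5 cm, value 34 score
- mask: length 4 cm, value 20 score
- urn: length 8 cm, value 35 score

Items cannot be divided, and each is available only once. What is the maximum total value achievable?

101 score

This is a 0/1 knapsack; check combinations near the capacity.
- tablet+figurine+coin tray: length 7+2+3=12, value 43+13+45=101
- coin tray+textile+mask: length 3+5+4=12, value 45+34+20=99
- figurine+coin tray+textile: length 2+3+5=10, value 13+45+34=92
Best: 101 score.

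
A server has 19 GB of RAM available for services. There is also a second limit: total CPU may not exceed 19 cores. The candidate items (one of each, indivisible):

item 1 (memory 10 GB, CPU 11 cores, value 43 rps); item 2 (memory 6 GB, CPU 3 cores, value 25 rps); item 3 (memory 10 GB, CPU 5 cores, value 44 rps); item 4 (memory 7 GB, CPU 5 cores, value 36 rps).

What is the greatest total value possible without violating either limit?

Feasible sets respecting both limits:
- item 3+item 4: memory 17, CPU 10, value 80
- item 1+item 4: memory 17, CPU 16, value 79
- item 2+item 3: memory 16, CPU 8, value 69
- item 1+item 2: memory 16, CPU 14, value 68
Best: 80 rps.

80 rps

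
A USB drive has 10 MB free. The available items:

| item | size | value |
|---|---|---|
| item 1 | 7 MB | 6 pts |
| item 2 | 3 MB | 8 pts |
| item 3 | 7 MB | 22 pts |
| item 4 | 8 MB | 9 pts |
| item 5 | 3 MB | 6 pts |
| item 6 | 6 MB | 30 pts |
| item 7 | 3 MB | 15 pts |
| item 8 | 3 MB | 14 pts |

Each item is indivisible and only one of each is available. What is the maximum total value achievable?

45 pts

This is a 0/1 knapsack; check combinations near the capacity.
- item 6+item 7: size 6+3=9, value 30+15=45
- item 6+item 8: size 6+3=9, value 30+14=44
- item 2+item 6: size 3+6=9, value 8+30=38
Best: 45 pts.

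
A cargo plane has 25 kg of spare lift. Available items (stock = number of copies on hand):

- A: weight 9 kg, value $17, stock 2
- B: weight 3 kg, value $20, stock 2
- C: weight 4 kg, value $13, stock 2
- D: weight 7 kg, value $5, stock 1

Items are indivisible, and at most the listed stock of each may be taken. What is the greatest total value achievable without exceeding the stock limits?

Best selections within weight 25 and stock limits:
- 1×A + 2×B + 2×C: weight 23, value 83
- 2×A + 2×B: weight 24, value 74
- 2×B + 2×C + 1×D: weight 21, value 71
- 1×A + 2×B + 1×C: weight 19, value 70
Best: $83.

$83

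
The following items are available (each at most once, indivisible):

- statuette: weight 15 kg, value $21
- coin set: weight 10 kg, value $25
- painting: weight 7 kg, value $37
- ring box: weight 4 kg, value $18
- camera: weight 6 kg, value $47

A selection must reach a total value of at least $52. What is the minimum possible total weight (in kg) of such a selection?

10

Subsets with value ≥ 52, sorted by total weight:
- ring box+camera: weight 10, value 65
- painting+ring box: weight 11, value 55
- painting+camera: weight 13, value 84
Minimum weight: 10 kg.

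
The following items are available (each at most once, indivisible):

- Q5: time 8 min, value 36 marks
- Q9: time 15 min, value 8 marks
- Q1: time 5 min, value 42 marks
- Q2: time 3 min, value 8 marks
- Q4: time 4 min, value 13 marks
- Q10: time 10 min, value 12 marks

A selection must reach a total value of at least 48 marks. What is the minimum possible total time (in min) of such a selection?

Subsets with value ≥ 48, sorted by total time:
- Q1+Q2: time 8, value 50
- Q1+Q4: time 9, value 55
- Q1+Q2+Q4: time 12, value 63
Minimum time: 8 min.

8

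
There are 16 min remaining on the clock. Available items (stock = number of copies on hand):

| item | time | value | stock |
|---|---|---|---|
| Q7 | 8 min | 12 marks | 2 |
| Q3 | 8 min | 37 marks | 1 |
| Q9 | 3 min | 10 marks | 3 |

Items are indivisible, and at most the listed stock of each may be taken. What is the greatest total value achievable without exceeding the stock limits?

57 marks

Top feasible selections:
- 1×Q3 + 2×Q9: time 14, value 57
- 1×Q7 + 1×Q3: time 16, value 49
Best: 57 marks.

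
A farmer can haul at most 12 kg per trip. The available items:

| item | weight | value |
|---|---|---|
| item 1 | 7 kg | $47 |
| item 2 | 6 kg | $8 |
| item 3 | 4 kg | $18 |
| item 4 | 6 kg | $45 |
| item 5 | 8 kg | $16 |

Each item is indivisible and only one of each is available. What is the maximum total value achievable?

Check high-value combinations within 12 kg:
- item 1+item 3: weight 7+4=11, value 47+18=65
- item 3+item 4: weight 4+6=10, value 18+45=63
- item 2+item 4: weight 6+6=12, value 8+45=53
- item 1: weight 7, value 47
- item 4: weight 6, value 45
Best: $65.

$65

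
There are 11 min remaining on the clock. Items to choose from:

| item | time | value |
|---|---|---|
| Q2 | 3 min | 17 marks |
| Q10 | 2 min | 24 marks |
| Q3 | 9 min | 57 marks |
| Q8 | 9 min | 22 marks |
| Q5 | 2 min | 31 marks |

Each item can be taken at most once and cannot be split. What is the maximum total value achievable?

88 marks

This is a 0/1 knapsack; check combinations near the capacity.
- Q3+Q5: time 9+2=11, value 57+31=88
- Q10+Q3: time 2+9=11, value 24+57=81
- Q2+Q10+Q5: time 3+2+2=7, value 17+24+31=72
- Q3: time 9, value 57
Best: 88 marks.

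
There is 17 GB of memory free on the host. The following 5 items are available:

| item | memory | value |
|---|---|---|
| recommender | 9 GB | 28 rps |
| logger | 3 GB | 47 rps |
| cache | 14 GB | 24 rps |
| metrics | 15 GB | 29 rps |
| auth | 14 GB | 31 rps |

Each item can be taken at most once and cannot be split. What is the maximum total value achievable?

78 rps

Check high-value combinations within 17 GB:
- logger+auth: memory 3+14=17, value 47+31=78
- recommender+logger: memory 9+3=12, value 28+47=75
- logger+cache: memory 3+14=17, value 47+24=71
Best: 78 rps.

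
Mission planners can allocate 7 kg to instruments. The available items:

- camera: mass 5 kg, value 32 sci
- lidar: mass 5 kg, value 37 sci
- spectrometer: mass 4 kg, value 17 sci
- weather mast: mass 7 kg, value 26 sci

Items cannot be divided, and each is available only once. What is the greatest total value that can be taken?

Check high-value combinations within 7 kg:
- lidar: mass 5, value 37
- camera: mass 5, value 32
- weather mast: mass 7, value 26
- spectrometer: mass 4, value 17
Best: 37 sci.

37 sci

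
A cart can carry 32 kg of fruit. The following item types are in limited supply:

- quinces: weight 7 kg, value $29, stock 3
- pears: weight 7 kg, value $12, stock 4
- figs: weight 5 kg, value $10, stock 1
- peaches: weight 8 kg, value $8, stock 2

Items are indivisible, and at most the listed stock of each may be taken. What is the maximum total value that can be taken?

Best selections within weight 32 and stock limits:
- 3×quinces + 1×pears: weight 28, value 99
- 3×quinces + 1×figs: weight 26, value 97
- 3×quinces + 1×peaches: weight 29, value 95
- 3×quinces: weight 21, value 87
Best: $99.

$99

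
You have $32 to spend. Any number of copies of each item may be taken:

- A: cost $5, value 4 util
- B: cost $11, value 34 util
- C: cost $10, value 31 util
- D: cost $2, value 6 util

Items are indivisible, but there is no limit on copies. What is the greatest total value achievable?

Best value-per-unit is C at 31/10; filling with it alone gives 3×31 = 93.
Optimal mix: 2×B + 1×C → cost 32, value 99.

99 util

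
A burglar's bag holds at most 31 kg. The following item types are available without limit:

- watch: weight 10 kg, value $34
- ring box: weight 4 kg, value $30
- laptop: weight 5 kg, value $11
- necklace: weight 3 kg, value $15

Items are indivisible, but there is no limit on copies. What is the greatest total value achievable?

$225

Best value-per-unit is ring box at 30/4; filling with it alone gives 7×30 = 210.
Optimal mix: 7×ring box + 1×necklace → weight 31, value 225.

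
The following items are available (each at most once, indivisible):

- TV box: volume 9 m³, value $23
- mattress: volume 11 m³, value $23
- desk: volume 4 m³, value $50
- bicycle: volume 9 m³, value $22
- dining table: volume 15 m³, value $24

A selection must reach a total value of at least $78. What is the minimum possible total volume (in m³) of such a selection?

Subsets with value ≥ 78, sorted by total volume:
- TV box+desk+bicycle: volume 22, value 95
- TV box+mattress+desk: volume 24, value 96
- mattress+desk+bicycle: volume 24, value 95
- TV box+desk+dining table: volume 28, value 97
Minimum volume: 22 m³.

22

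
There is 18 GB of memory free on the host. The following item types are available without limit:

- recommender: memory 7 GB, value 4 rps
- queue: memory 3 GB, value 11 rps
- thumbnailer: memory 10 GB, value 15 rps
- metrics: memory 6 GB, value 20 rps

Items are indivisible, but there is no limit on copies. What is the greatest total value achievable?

Best value-per-unit is queue at 11/3, and filling with it alone uses memory 6×3=18. No mix of the others beats 6×11 = 66.

66 rps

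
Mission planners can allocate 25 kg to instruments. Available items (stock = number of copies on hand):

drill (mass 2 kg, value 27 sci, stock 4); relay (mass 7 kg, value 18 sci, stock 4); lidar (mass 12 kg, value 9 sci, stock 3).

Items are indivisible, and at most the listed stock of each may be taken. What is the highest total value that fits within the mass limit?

Top feasible selections:
- 4×drill + 2×relay: mass 22, value 144
- 4×drill + 1×relay: mass 15, value 126
Best: 144 sci.

144 sci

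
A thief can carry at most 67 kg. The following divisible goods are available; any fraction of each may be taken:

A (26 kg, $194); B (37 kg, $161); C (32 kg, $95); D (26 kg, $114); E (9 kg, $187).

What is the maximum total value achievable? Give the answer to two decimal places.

Take in order of value per unit:
- E (187/9 per unit): all 9 → value 187, running total 187.00
- A (194/26 per unit): all 26 → value 194, running total 381.00
- D (114/26 per unit): all 26 → value 114, running total 495.00
- B (161/37 per unit): 6 of 37 → value 6×161/37 = 26.1081, running total 521.11
Total 521.11.

521.11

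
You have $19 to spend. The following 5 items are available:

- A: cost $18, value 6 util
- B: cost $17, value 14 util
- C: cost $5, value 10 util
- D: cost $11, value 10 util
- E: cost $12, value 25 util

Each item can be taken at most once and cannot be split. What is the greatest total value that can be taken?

Check high-value combinations within $19:
- C+E: cost 5+12=17, value 10+25=35
- E: cost 12, value 25
- C+D: cost 5+11=16, value 10+10=20
Best: 35 util.

35 util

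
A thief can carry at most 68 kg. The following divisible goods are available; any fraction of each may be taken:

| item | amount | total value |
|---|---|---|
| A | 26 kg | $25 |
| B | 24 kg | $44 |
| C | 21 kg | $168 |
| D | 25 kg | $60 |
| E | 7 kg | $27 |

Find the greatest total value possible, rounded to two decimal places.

Take in order of value per unit:
- C (168/21 per unit): all 21 → value 168, running total 168.00
- E (27/7 per unit): all 7 → value 27, running total 195.00
- D (60/25 per unit): all 25 → value 60, running total 255.00
- B (44/24 per unit): 15 of 24 → value 15×44/24 = 27.5000, running total 282.50
Total 282.50.

282.50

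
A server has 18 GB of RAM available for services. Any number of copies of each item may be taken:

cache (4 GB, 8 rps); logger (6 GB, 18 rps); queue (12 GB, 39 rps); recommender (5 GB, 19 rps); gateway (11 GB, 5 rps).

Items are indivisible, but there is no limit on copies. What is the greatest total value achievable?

58 rps

Best value-per-unit is recommender at 19/5; filling with it alone gives 3×19 = 57.
Optimal mix: 1×queue + 1×recommender → memory 17, value 58.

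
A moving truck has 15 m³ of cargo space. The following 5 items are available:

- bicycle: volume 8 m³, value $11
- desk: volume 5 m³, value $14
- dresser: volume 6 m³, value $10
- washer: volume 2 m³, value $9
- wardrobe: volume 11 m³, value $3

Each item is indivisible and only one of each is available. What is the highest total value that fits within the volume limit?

This is a 0/1 knapsack; check combinations near the capacity.
- bicycle+desk+washer: volume 8+5+2=15, value 11+14+9=34
- desk+dresser+washer: volume 5+6+2=13, value 14+10+9=33
- bicycle+desk: volume 8+5=13, value 11+14=25
Best: $34.

$34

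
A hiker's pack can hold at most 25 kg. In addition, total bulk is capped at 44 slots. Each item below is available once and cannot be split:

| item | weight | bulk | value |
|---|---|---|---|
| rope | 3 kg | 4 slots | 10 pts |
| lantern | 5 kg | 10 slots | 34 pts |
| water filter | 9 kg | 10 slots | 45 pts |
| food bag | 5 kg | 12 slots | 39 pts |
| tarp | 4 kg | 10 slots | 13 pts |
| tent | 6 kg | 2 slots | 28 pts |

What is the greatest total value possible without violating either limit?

Feasible sets respecting both limits:
- lantern+water filter+food bag+tent: weight 25, bulk 34, value 146
- lantern+water filter+food bag+tarp: weight 23, bulk 42, value 131
- rope+lantern+water filter+food bag: weight 22, bulk 36, value 128
Best: 146 pts.

146 pts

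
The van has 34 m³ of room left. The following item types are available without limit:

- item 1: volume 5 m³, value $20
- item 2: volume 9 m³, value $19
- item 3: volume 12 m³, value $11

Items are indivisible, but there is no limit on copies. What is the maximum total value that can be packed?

Best value-per-unit is item 1 at 20/5, and filling with it alone uses volume 6×5=30. No mix of the others beats 6×20 = 120.

$120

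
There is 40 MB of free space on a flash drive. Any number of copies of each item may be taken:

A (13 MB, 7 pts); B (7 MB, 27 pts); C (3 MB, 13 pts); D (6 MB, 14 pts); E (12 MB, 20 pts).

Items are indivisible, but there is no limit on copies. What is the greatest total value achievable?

170 pts

Best value-per-unit is C at 13/3; filling with it alone gives 13×13 = 169.
Optimal mix: 1×B + 11×C → size 40, value 170.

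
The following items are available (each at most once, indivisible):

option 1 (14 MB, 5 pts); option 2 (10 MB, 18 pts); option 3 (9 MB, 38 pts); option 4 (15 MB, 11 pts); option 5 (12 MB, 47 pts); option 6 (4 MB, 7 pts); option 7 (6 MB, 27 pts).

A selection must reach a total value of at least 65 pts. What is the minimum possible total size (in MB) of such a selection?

15

Subsets with value ≥ 65, sorted by total size:
- option 3+option 7: size 15, value 65
- option 5+option 7: size 18, value 74
- option 3+option 6+option 7: size 19, value 72
Minimum size: 15 MB.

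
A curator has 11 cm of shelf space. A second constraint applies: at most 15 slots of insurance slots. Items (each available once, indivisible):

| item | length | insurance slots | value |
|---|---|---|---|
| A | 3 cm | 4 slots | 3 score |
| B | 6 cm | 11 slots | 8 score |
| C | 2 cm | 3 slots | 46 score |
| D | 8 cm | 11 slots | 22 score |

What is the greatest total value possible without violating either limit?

Feasible sets respecting both limits:
- C+D: length 10, insurance slots 14, value 68
- B+C: length 8, insurance slots 14, value 54
- A+C: length 5, insurance slots 7, value 49
Best: 68 score.

68 score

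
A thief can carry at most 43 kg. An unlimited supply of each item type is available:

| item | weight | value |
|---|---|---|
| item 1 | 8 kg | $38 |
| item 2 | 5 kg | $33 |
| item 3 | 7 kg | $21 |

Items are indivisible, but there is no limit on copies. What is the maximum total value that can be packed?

Best value-per-unit is item 2 at 33/5; filling with it alone gives 8×33 = 264.
Optimal mix: 1×item 1 + 7×item 2 → weight 43, value 269.

$269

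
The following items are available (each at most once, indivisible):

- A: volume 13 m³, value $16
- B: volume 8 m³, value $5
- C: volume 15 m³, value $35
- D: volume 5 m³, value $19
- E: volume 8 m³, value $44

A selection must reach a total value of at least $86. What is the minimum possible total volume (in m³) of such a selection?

Subsets with value ≥ 86, sorted by total volume:
- C+D+E: volume 28, value 98
- B+C+D+E: volume 36, value 103
Minimum volume: 28 m³.

28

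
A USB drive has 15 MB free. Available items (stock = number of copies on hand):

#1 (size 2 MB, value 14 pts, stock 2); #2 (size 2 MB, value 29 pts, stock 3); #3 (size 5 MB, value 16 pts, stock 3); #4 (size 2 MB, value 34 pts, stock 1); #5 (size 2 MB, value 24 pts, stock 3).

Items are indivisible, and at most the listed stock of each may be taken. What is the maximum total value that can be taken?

Top feasible selections:
- 3×#2 + 1×#4 + 3×#5: size 14, value 193
- 1×#1 + 3×#2 + 1×#4 + 2×#5: size 14, value 183
- 1×#1 + 2×#2 + 1×#4 + 3×#5: size 14, value 178
Best: 193 pts.

193 pts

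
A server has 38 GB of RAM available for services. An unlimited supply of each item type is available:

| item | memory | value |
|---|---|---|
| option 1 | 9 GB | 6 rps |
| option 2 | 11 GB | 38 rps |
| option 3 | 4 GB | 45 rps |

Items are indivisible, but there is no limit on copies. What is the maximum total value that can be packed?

Best value-per-unit is option 3 at 45/4, and filling with it alone uses memory 9×4=36. No mix of the others beats 9×45 = 405.

405 rps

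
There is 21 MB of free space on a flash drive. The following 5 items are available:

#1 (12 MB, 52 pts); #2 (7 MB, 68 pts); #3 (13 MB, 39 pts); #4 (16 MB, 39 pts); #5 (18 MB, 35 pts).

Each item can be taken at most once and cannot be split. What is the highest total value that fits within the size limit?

120 pts

Check high-value combinations within 21 MB:
- #1+#2: size 12+7=19, value 52+68=120
- #2+#3: size 7+13=20, value 68+39=107
- #2: size 7, value 68
Best: 120 pts.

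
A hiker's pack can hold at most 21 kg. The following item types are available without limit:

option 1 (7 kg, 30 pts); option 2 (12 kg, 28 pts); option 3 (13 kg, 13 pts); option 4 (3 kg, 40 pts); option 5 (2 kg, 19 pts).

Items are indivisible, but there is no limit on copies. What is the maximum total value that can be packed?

280 pts

Best value-per-unit is option 4 at 40/3, and filling with it alone uses weight 7×3=21. No mix of the others beats 7×40 = 280.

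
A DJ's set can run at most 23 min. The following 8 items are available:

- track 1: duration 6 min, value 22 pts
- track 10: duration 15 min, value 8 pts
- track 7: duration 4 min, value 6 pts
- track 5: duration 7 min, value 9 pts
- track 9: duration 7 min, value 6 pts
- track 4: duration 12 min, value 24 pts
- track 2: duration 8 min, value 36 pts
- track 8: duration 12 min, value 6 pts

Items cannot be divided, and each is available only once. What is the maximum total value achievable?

67 pts

This is a 0/1 knapsack; check combinations near the capacity.
- track 1+track 5+track 2: duration 6+7+8=21, value 22+9+36=67
- track 1+track 7+track 2: duration 6+4+8=18, value 22+6+36=64
- track 1+track 9+track 2: duration 6+7+8=21, value 22+6+36=64
- track 4+track 2: duration 12+8=20, value 24+36=60
- track 1+track 2: duration 6+8=14, value 22+36=58
Best: 67 pts.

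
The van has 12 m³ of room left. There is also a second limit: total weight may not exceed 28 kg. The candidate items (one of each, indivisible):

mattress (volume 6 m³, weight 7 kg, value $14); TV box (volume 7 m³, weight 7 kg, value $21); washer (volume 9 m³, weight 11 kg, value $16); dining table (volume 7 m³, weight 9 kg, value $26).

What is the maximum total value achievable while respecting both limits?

Feasible sets respecting both limits:
- dining table: volume 7, weight 9, value 26
- TV box: volume 7, weight 7, value 21
- washer: volume 9, weight 11, value 16
Best: $26.

$26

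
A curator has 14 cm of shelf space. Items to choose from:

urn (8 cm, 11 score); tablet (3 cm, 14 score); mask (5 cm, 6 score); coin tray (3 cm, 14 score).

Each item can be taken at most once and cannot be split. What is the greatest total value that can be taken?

This is a 0/1 knapsack; check combinations near the capacity.
- urn+tablet+coin tray: length 8+3+3=14, value 11+14+14=39
- tablet+mask+coin tray: length 3+5+3=11, value 14+6+14=34
- tablet+coin tray: length 3+3=6, value 14+14=28
- urn+tablet: length 8+3=11, value 11+14=25
Best: 39 score.

39 score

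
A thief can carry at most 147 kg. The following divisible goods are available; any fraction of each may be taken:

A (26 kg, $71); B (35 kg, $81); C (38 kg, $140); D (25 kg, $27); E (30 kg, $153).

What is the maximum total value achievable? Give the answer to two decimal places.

Take in order of value per unit:
- E (153/30 per unit): all 30 → value 153, running total 153.00
- C (140/38 per unit): all 38 → value 140, running total 293.00
- A (71/26 per unit): all 26 → value 71, running total 364.00
- B (81/35 per unit): all 35 → value 81, running total 445.00
- D (27/25 per unit): 18 of 25 → value 18×27/25 = 19.4400, running total 464.44
Total 464.44.

464.44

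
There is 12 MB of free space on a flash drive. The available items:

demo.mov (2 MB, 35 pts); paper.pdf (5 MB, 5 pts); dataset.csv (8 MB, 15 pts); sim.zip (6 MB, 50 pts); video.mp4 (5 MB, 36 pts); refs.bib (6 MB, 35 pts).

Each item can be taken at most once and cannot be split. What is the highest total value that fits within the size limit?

This is a 0/1 knapsack; check combinations near the capacity.
- sim.zip+video.mp4: size 6+5=11, value 50+36=86
- demo.mov+sim.zip: size 2+6=8, value 35+50=85
- sim.zip+refs.bib: size 6+6=12, value 50+35=85
Best: 86 pts.

86 pts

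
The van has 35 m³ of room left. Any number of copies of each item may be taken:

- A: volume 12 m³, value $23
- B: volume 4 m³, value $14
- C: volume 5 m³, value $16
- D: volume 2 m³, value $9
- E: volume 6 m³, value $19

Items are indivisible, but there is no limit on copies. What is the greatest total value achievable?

Best value-per-unit is D at 9/2, and filling with it alone uses volume 17×2=34. No mix of the others beats 17×9 = 153.

$153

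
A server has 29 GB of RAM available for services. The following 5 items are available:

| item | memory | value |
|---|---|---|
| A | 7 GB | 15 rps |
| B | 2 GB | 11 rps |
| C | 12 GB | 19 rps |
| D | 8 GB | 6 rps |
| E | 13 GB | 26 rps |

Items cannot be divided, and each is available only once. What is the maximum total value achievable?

Check high-value combinations within 29 GB:
- B+C+E: memory 2+12+13=27, value 11+19+26=56
- A+B+E: memory 7+2+13=22, value 15+11+26=52
- A+B+C+D: memory 7+2+12+8=29, value 15+11+19+6=51
- A+D+E: memory 7+8+13=28, value 15+6+26=47
Best: 56 rps.

56 rps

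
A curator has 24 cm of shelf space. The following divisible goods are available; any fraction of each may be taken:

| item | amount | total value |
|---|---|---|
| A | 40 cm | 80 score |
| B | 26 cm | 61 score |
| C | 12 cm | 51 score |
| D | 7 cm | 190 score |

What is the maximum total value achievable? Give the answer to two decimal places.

252.73

Take in order of value per unit:
- D (190/7 per unit): all 7 → value 190, running total 190.00
- C (51/12 per unit): all 12 → value 51, running total 241.00
- B (61/26 per unit): 5 of 26 → value 5×61/26 = 11.7308, running total 252.73
Total 252.73.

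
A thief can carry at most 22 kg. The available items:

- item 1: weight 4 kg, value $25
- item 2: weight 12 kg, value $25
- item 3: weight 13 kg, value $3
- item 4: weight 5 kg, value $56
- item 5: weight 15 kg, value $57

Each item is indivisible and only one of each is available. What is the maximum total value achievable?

$113

Check high-value combinations within 22 kg:
- item 4+item 5: weight 5+15=20, value 56+57=113
- item 1+item 2+item 4: weight 4+12+5=21, value 25+25+56=106
- item 1+item 3+item 4: weight 4+13+5=22, value 25+3+56=84
- item 1+item 5: weight 4+15=19, value 25+57=82
- item 1+item 4: weight 4+5=9, value 25+56=81
Best: $113.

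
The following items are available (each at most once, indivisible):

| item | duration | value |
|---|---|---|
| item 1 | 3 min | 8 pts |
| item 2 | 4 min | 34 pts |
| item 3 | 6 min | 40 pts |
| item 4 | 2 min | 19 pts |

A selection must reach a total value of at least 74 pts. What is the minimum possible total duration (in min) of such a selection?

10

Subsets with value ≥ 74, sorted by total duration:
- item 2+item 3: duration 10, value 74
- item 2+item 3+item 4: duration 12, value 93
- item 1+item 2+item 3: duration 13, value 82
Minimum duration: 10 min.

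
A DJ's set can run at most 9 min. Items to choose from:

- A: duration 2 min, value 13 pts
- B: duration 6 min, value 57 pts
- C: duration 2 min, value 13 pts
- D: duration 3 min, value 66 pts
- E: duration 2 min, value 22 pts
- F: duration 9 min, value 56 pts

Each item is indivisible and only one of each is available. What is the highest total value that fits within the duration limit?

Check high-value combinations within 9 min:
- B+D: duration 6+3=9, value 57+66=123
- A+C+D+E: duration 2+2+3+2=9, value 13+13+66+22=114
- A+D+E: duration 2+3+2=7, value 13+66+22=101
Best: 123 pts.

123 pts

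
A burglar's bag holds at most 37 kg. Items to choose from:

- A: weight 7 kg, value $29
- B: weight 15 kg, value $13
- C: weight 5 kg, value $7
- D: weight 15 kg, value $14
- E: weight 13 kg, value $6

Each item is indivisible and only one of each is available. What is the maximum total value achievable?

$56

This is a 0/1 knapsack; check combinations near the capacity.
- A+B+D: weight 7+15+15=37, value 29+13+14=56
- A+C+D: weight 7+5+15=27, value 29+7+14=50
- A+B+C: weight 7+15+5=27, value 29+13+7=49
Best: $56.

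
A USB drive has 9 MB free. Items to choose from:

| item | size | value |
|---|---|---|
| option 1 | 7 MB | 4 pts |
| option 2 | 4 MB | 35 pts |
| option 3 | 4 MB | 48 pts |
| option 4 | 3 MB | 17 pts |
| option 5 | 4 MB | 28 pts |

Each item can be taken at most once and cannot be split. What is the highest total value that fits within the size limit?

Check high-value combinations within 9 MB:
- option 2+option 3: size 4+4=8, value 35+48=83
- option 3+option 5: size 4+4=8, value 48+28=76
- option 3+option 4: size 4+3=7, value 48+17=65
- option 2+option 5: size 4+4=8, value 35+28=63
Best: 83 pts.

83 pts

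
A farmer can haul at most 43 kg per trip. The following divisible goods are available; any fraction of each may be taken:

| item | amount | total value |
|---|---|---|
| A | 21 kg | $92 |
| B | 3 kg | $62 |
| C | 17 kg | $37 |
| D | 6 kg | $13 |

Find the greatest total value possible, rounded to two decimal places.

Take in order of value per unit:
- B (62/3 per unit): all 3 → value 62, running total 62.00
- A (92/21 per unit): all 21 → value 92, running total 154.00
- C (37/17 per unit): all 17 → value 37, running total 191.00
- D (13/6 per unit): 2 of 6 → value 2×13/6 = 4.3333, running total 195.33
Total 195.33.

195.33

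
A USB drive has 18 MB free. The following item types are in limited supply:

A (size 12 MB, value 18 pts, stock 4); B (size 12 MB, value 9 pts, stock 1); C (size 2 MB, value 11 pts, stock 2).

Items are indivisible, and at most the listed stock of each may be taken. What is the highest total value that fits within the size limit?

40 pts

Best selections within size 18 and stock limits:
- 1×A + 2×C: size 16, value 40
- 1×B + 2×C: size 16, value 31
- 1×A + 1×C: size 14, value 29
Best: 40 pts.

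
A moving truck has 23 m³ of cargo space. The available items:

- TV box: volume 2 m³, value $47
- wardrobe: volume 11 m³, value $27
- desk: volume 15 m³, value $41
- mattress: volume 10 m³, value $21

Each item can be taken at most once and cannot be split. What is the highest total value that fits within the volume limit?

$95

This is a 0/1 knapsack; check combinations near the capacity.
- TV box+wardrobe+mattress: volume 2+11+10=23, value 47+27+21=95
- TV box+desk: volume 2+15=17, value 47+41=88
- TV box+wardrobe: volume 2+11=13, value 47+27=74
- TV box+mattress: volume 2+10=12, value 47+21=68
Best: $95.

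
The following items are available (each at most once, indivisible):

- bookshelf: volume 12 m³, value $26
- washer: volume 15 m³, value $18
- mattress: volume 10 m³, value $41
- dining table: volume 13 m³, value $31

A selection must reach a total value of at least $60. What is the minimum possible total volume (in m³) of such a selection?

22

Subsets with value ≥ 60, sorted by total volume:
- bookshelf+mattress: volume 22, value 67
- mattress+dining table: volume 23, value 72
Minimum volume: 22 m³.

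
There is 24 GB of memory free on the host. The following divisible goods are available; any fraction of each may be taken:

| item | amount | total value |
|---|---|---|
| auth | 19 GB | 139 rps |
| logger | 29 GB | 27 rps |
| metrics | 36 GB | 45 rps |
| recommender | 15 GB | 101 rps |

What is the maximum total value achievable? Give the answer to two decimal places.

172.67

Take in order of value per unit:
- auth (139/19 per unit): all 19 → value 139, running total 139.00
- recommender (101/15 per unit): 5 of 15 → value 5×101/15 = 33.6667, running total 172.67
Total 172.67.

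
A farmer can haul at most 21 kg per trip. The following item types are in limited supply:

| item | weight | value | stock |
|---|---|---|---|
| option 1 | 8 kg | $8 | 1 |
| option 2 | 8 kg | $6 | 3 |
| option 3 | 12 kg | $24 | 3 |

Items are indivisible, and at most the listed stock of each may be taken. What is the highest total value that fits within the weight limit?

$32

Top feasible selections:
- 1×option 1 + 1×option 3: weight 20, value 32
- 1×option 2 + 1×option 3: weight 20, value 30
- 1×option 3: weight 12, value 24
- 1×option 1 + 1×option 2: weight 16, value 14
Best: $32.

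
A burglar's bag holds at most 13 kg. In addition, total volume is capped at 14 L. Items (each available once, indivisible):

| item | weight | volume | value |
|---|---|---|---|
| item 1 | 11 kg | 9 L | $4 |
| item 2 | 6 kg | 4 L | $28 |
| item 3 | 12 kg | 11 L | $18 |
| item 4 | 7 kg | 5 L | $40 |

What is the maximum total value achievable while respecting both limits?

Feasible sets respecting both limits:
- item 2+item 4: weight 13, volume 9, value 68
- item 4: weight 7, volume 5, value 40
- item 2: weight 6, volume 4, value 28
- item 3: weight 12, volume 11, value 18
Best: $68.

$68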